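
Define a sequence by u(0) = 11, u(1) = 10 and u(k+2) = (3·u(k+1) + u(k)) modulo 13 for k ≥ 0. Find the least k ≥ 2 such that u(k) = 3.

We have u(0) = 11,  u(1) = 10,  u(2) = 2,  u(3) = 3,  u(4) = 11,  u(5) = 10.
The sequence repeats with period 4.
The value 3 first appears (with k ≥ 2) at u(3).

3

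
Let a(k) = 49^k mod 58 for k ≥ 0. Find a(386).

a(0) = 1, a(1) = 49, a(2) = 23, a(3) = 25, a(4) = 7, a(5) = 53, a(6) = 45, a(7) = 1.
The sequence repeats with period 7.
(386 - 0) mod 7 = 1, so a(386) = a(1) = 49.

49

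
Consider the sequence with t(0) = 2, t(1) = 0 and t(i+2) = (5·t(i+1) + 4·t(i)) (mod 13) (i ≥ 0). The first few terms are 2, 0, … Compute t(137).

Listing terms: t(0) = 2, t(1) = 0, t(2) = 8, t(3) = 1, t(4) = 11, t(5) = 7, t(6) = 1, t(7) = 7, t(8) = 0, t(9) = 2, t(10) = 10, t(11) = 6, t(12) = 5, t(13) = 10, t(14) = 5, t(15) = 0, t(16) = 7, t(17) = 9, t(18) = 8, t(19) = 11, t(20) = 9, t(21) = 11, t(22) = 0, t(23) = 5, t(24) = 12, t(25) = 2, t(26) = 6, t(27) = 12, t(28) = 6, t(29) = 0, t(30) = 11, t(31) = 3, t(32) = 7, t(33) = 8, t(34) = 3, t(35) = 8, t(36) = 0, t(37) = 6, t(38) = 4, t(39) = 5, t(40) = 2, t(41) = 4, t(42) = 2, t(43) = 0.
Since (t(42), t(43)) = (t(0), t(1)) = (2, 0) (two consecutive terms determine the rest), the sequence is periodic with period 42.
So t(137) = t(0 + ((137-0) mod 42)) = t(11) = 6.

6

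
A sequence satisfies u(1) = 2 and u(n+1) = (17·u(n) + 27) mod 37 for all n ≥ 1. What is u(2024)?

We have u(1) = 2, u(2) = 24, u(3) = 28, u(4) = 22, u(5) = 31, u(6) = 36, u(7) = 10, u(8) = 12, u(9) = 9, u(10) = 32, u(11) = 16, u(12) = 3, u(13) = 4, u(14) = 21, u(15) = 14, u(16) = 6, u(17) = 18, u(18) = 0, u(19) = 27, u(20) = 5, u(21) = 1, u(22) = 7, u(23) = 35, u(24) = 30, u(25) = 19, u(26) = 17, u(27) = 20, u(28) = 34, u(29) = 13, u(30) = 26, u(31) = 25, u(32) = 8, u(33) = 15, u(34) = 23, u(35) = 11, u(36) = 29, u(37) = 2.
Since u(37) = u(1) = 2, the sequence is periodic with period 36.
(2024 - 1) mod 36 = 7, so u(2024) = u(8) = 12.

12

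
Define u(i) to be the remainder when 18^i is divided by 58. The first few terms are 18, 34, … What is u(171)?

u(1) = 18; u(2) = 34; u(3) = 32; u(4) = 54; u(5) = 44; u(6) = 38; u(7) = 46; u(8) = 16; u(9) = 56; u(10) = 22; u(11) = 48; u(12) = 52; u(13) = 8; u(14) = 28; u(15) = 40; u(16) = 24; u(17) = 26; u(18) = 4; u(19) = 14; u(20) = 20; u(21) = 12; u(22) = 42; u(23) = 2; u(24) = 36; u(25) = 10; u(26) = 6; u(27) = 50; u(28) = 30; u(29) = 18.
The sequence repeats with period 28.
(171 - 1) mod 28 = 2, so u(171) = u(3) = 32.

32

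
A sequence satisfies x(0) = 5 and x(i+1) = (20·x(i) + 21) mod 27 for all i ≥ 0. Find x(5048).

We have x(0) = 5,  x(1) = 13,  x(2) = 11,  x(3) = 25,  x(4) = 8,  x(5) = 19,  x(6) = 23,  x(7) = 22,  x(8) = 2,  x(9) = 7,  x(10) = 26,  x(11) = 1,  x(12) = 14,  x(13) = 4,  x(14) = 20,  x(15) = 16,  x(16) = 17,  x(17) = 10,  x(18) = 5.
Since x(18) = x(0) = 5, the sequence is periodic with period 18.
So x(5048) = x(0 + ((5048-0) mod 18)) = x(8) = 2.

2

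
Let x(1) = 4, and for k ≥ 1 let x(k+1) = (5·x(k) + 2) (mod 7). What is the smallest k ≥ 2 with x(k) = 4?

7

We have x(1) = 4, x(2) = 1, x(3) = 0, x(4) = 2, x(5) = 5, x(6) = 6, x(7) = 4.
Since x(7) = x(1) = 4, the sequence is periodic with period 6.
The value 4 next appears (with k ≥ 2) at x(7).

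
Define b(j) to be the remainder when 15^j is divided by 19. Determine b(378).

1

Listing terms: b(0) = 1, b(1) = 15, b(2) = 16, b(3) = 12, b(4) = 9, b(5) = 2, b(6) = 11, b(7) = 13, b(8) = 5, b(9) = 18, b(10) = 4, b(11) = 3, b(12) = 7, b(13) = 10, b(14) = 17, b(15) = 8, b(16) = 6, b(17) = 14, b(18) = 1.
Since b(18) = b(0) = 1, the sequence is periodic with period 18.
So b(378) = b(0 + ((378-0) mod 18)) = b(0) = 1.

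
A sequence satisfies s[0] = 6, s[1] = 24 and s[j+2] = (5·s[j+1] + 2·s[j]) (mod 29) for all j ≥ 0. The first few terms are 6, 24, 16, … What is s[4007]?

Computing terms: s[0] = 6, s[1] = 24, s[2] = 16, s[3] = 12, s[4] = 5, s[5] = 20, s[6] = 23, s[7] = 10, s[8] = 9, s[9] = 7, s[10] = 24, s[11] = 18, s[12] = 22, s[13] = 1, s[14] = 20, s[15] = 15, s[16] = 28, s[17] = 25, s[18] = 7, s[19] = 27, s[20] = 4, s[21] = 16, s[22] = 1, s[23] = 8, s[24] = 13, s[25] = 23, s[26] = 25, s[27] = 26, s[28] = 6, s[29] = 24.
Since (s[28], s[29]) = (s[0], s[1]) = (6, 24) (two consecutive terms determine the rest), the sequence is periodic with period 28.
(4007 - 0) mod 28 = 3, so s[4007] = s[3] = 12.

12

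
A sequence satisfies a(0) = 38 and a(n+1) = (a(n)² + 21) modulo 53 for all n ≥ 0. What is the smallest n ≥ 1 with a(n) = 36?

3

We have a(0) = 38,  a(1) = 34,  a(2) = 11,  a(3) = 36,  a(4) = 45,  a(5) = 32,  a(6) = 38.
Since a(6) = a(0) = 38, the sequence is periodic with period 6.
The value 36 first appears (with n ≥ 1) at a(3).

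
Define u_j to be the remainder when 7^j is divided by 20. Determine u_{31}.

Computing terms: u_1 = 7,  u_2 = 9,  u_3 = 3,  u_4 = 1,  u_5 = 7.
Since u_5 = u_1 = 7, the sequence is periodic with period 4.
(31 - 1) mod 4 = 2, so u_{31} = u_3 = 3.

3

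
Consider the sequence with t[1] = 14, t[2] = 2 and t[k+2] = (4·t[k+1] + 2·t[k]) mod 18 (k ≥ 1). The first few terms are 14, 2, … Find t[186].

We have t[1] = 14,  t[2] = 2,  t[3] = 0,  t[4] = 4,  t[5] = 16,  t[6] = 0,  t[7] = 14,  t[8] = 2.
Since (t[7], t[8]) = (t[1], t[2]) = (14, 2) (two consecutive terms determine the rest), the sequence is periodic with period 6.
So t[186] = t[1 + ((186-1) mod 6)] = t[6] = 0.

0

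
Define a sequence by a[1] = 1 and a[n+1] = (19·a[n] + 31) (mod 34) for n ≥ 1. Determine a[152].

2

We have a[1] = 1; a[2] = 16; a[3] = 29; a[4] = 4; a[5] = 5; a[6] = 24; a[7] = 11; a[8] = 2; a[9] = 1.
Since a[9] = a[1] = 1, the sequence is periodic with period 8.
So a[152] = a[1 + ((152-1) mod 8)] = a[8] = 2.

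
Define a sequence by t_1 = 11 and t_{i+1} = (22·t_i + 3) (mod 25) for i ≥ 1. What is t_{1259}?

13

Listing terms: t_1 = 11, t_2 = 20, t_3 = 18, t_4 = 24, t_5 = 6, t_6 = 10, t_7 = 23, t_8 = 9, t_9 = 1, t_{10} = 0, t_{11} = 3, t_{12} = 19, t_{13} = 21, t_{14} = 15, t_{15} = 8, t_{16} = 4, t_{17} = 16, t_{18} = 5, t_{19} = 13, t_{20} = 14, t_{21} = 11.
The sequence repeats with period 20.
So t_{1259} = t_{1 + ((1259-1) mod 20)} = t_{19} = 13.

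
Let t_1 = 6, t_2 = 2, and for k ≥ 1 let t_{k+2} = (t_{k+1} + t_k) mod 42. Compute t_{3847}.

4

Listing terms: t_1 = 6; t_2 = 2; t_3 = 8; t_4 = 10; t_5 = 18; t_6 = 28; t_7 = 4; t_8 = 32; t_9 = 36; t_{10} = 26; t_{11} = 20; t_{12} = 4; t_{13} = 24; t_{14} = 28; t_{15} = 10; t_{16} = 38; t_{17} = 6; t_{18} = 2.
Since (t_{17}, t_{18}) = (t_1, t_2) = (6, 2) (two consecutive terms determine the rest), the sequence is periodic with period 16.
(3847 - 1) mod 16 = 6, so t_{3847} = t_7 = 4.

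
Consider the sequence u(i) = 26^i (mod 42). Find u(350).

We have u(1) = 26, u(2) = 4, u(3) = 20, u(4) = 16, u(5) = 38, u(6) = 22, u(7) = 26.
The sequence repeats with period 6.
(350 - 1) mod 6 = 1, so u(350) = u(2) = 4.

4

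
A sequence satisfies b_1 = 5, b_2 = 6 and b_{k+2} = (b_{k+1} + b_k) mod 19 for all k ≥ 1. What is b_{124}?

16

Listing terms: b_1 = 5,  b_2 = 6,  b_3 = 11,  b_4 = 17,  b_5 = 9,  b_6 = 7,  b_7 = 16,  b_8 = 4,  b_9 = 1,  b_{10} = 5,  b_{11} = 6.
The sequence repeats with period 9.
So b_{124} = b_{1 + ((124-1) mod 9)} = b_7 = 16.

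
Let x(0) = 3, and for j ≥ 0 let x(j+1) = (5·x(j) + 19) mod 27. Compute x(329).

x(0) = 3; x(1) = 7; x(2) = 0; x(3) = 19; x(4) = 6; x(5) = 22; x(6) = 21; x(7) = 16; x(8) = 18; x(9) = 1; x(10) = 24; x(11) = 4; x(12) = 12; x(13) = 25; x(14) = 9; x(15) = 10; x(16) = 15; x(17) = 13; x(18) = 3.
Since x(18) = x(0) = 3, the sequence is periodic with period 18.
(329 - 0) mod 18 = 5, so x(329) = x(5) = 22.

22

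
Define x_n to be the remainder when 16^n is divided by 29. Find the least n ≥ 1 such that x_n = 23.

5

Computing terms: x_0 = 1; x_1 = 16; x_2 = 24; x_3 = 7; x_4 = 25; x_5 = 23; x_6 = 20; x_7 = 1.
The sequence repeats with period 7.
The value 23 first appears (with n ≥ 1) at x_5.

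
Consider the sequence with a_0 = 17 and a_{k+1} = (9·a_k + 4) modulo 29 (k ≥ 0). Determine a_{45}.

Listing terms: a_0 = 17; a_1 = 12; a_2 = 25; a_3 = 26; a_4 = 6; a_5 = 0; a_6 = 4; a_7 = 11; a_8 = 16; a_9 = 3; a_{10} = 2; a_{11} = 22; a_{12} = 28; a_{13} = 24; a_{14} = 17.
The sequence repeats with period 14.
(45 - 0) mod 14 = 3, so a_{45} = a_3 = 26.

26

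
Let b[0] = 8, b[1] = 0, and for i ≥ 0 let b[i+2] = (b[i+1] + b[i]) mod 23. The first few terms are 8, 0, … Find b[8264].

Listing terms: b[0] = 8; b[1] = 0; b[2] = 8; b[3] = 8; b[4] = 16; b[5] = 1; b[6] = 17; b[7] = 18; b[8] = 12; b[9] = 7; b[10] = 19; b[11] = 3; b[12] = 22; b[13] = 2; b[14] = 1; b[15] = 3; b[16] = 4; b[17] = 7; b[18] = 11; b[19] = 18; b[20] = 6; b[21] = 1; b[22] = 7; b[23] = 8; b[24] = 15; b[25] = 0; b[26] = 15; b[27] = 15; b[28] = 7; b[29] = 22; b[30] = 6; b[31] = 5; b[32] = 11; b[33] = 16; b[34] = 4; b[35] = 20; b[36] = 1; b[37] = 21; b[38] = 22; b[39] = 20; b[40] = 19; b[41] = 16; b[42] = 12; b[43] = 5; b[44] = 17; b[45] = 22; b[46] = 16; b[47] = 15; b[48] = 8; b[49] = 0.
Since (b[48], b[49]) = (b[0], b[1]) = (8, 0) (two consecutive terms determine the rest), the sequence is periodic with period 48.
So b[8264] = b[0 + ((8264-0) mod 48)] = b[8] = 12.

12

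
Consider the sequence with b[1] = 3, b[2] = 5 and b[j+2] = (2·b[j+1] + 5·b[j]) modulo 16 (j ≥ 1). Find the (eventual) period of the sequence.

8

Computing terms: b[1] = 3,  b[2] = 5,  b[3] = 9,  b[4] = 11,  b[5] = 3,  b[6] = 13,  b[7] = 9,  b[8] = 3,  b[9] = 3,  b[10] = 5.
The sequence repeats with period 8.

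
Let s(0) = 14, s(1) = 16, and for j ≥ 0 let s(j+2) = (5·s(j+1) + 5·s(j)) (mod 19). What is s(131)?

Computing terms: s(0) = 14; s(1) = 16; s(2) = 17; s(3) = 13; s(4) = 17; s(5) = 17; s(6) = 18; s(7) = 4; s(8) = 15; s(9) = 0; s(10) = 18; s(11) = 14; s(12) = 8; s(13) = 15; s(14) = 1; s(15) = 4; s(16) = 6; s(17) = 12; s(18) = 14; s(19) = 16.
The sequence repeats with period 18.
So s(131) = s(0 + ((131-0) mod 18)) = s(5) = 17.

17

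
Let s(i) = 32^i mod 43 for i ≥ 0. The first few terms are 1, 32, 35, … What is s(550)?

We have s(0) = 1; s(1) = 32; s(2) = 35; s(3) = 2; s(4) = 21; s(5) = 27; s(6) = 4; s(7) = 42; s(8) = 11; s(9) = 8; s(10) = 41; s(11) = 22; s(12) = 16; s(13) = 39; s(14) = 1.
Since s(14) = s(0) = 1, the sequence is periodic with period 14.
So s(550) = s(0 + ((550-0) mod 14)) = s(4) = 21.

21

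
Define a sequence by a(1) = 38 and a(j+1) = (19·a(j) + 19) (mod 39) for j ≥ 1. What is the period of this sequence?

12

a(1) = 38,  a(2) = 0,  a(3) = 19,  a(4) = 29,  a(5) = 24,  a(6) = 7,  a(7) = 35,  a(8) = 21,  a(9) = 28,  a(10) = 5,  a(11) = 36,  a(12) = 1,  a(13) = 38.
Since a(13) = a(1) = 38, the sequence is periodic with period 12.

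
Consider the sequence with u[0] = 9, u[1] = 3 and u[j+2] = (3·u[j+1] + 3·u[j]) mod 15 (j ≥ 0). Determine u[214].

We have u[0] = 9,  u[1] = 3,  u[2] = 6,  u[3] = 12,  u[4] = 9,  u[5] = 3.
Since (u[4], u[5]) = (u[0], u[1]) = (9, 3) (two consecutive terms determine the rest), the sequence is periodic with period 4.
(214 - 0) mod 4 = 2, so u[214] = u[2] = 6.

6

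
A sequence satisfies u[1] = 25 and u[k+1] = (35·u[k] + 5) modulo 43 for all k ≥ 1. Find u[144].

41

u[1] = 25,  u[2] = 20,  u[3] = 17,  u[4] = 41,  u[5] = 21,  u[6] = 9,  u[7] = 19,  u[8] = 25.
The sequence repeats with period 7.
(144 - 1) mod 7 = 3, so u[144] = u[4] = 41.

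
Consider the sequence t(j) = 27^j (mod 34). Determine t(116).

21

t(0) = 1,  t(1) = 27,  t(2) = 15,  t(3) = 31,  t(4) = 21,  t(5) = 23,  t(6) = 9,  t(7) = 5,  t(8) = 33,  t(9) = 7,  t(10) = 19,  t(11) = 3,  t(12) = 13,  t(13) = 11,  t(14) = 25,  t(15) = 29,  t(16) = 1.
Since t(16) = t(0) = 1, the sequence is periodic with period 16.
(116 - 0) mod 16 = 4, so t(116) = t(4) = 21.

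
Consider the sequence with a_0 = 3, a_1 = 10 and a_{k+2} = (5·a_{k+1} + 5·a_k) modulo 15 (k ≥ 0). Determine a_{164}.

5

a_0 = 3; a_1 = 10; a_2 = 5; a_3 = 0; a_4 = 10; a_5 = 5.
Since (a_4, a_5) = (a_1, a_2) = (10, 5) (two consecutive terms determine the rest), the sequence is eventually periodic: after a pre-period of length 1 it cycles with period 3.
For k ≥ 1, a_k depends only on (k - 1) mod 3. (164 - 1) mod 3 = 1, so a_{164} = a_2 = 5.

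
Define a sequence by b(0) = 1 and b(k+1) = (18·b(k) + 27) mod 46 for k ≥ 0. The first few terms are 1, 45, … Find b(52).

b(0) = 1; b(1) = 45; b(2) = 9; b(3) = 5; b(4) = 25; b(5) = 17; b(6) = 11; b(7) = 41; b(8) = 29; b(9) = 43; b(10) = 19; b(11) = 1.
The sequence repeats with period 11.
So b(52) = b(0 + ((52-0) mod 11)) = b(8) = 29.

29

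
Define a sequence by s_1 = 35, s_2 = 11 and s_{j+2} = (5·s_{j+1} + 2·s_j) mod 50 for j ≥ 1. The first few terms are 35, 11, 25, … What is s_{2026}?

31

Listing terms: s_1 = 35, s_2 = 11, s_3 = 25, s_4 = 47, s_5 = 35, s_6 = 19, s_7 = 15, s_8 = 13, s_9 = 45, s_{10} = 1, s_{11} = 45, s_{12} = 27, s_{13} = 25, s_{14} = 29, s_{15} = 45, s_{16} = 33, s_{17} = 5, s_{18} = 41, s_{19} = 15, s_{20} = 7, s_{21} = 15, s_{22} = 39, s_{23} = 25, s_{24} = 3, s_{25} = 15, s_{26} = 31, s_{27} = 35, s_{28} = 37, s_{29} = 5, s_{30} = 49, s_{31} = 5, s_{32} = 23, s_{33} = 25, s_{34} = 21, s_{35} = 5, s_{36} = 17, s_{37} = 45, s_{38} = 9, s_{39} = 35, s_{40} = 43, s_{41} = 35, s_{42} = 11.
Since (s_{41}, s_{42}) = (s_1, s_2) = (35, 11) (two consecutive terms determine the rest), the sequence is periodic with period 40.
So s_{2026} = s_{1 + ((2026-1) mod 40)} = s_{26} = 31.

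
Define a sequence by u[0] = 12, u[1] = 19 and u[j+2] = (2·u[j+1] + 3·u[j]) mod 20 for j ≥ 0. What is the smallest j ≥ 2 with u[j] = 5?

Listing terms: u[0] = 12,  u[1] = 19,  u[2] = 14,  u[3] = 5,  u[4] = 12,  u[5] = 19.
The sequence repeats with period 4.
The value 5 first appears (with j ≥ 2) at u[3].

3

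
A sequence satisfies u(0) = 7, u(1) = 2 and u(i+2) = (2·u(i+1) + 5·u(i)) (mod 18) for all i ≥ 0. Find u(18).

7

Computing terms: u(0) = 7, u(1) = 2, u(2) = 3, u(3) = 16, u(4) = 11, u(5) = 12, u(6) = 7, u(7) = 2.
Since (u(6), u(7)) = (u(0), u(1)) = (7, 2) (two consecutive terms determine the rest), the sequence is periodic with period 6.
So u(18) = u(0 + ((18-0) mod 6)) = u(0) = 7.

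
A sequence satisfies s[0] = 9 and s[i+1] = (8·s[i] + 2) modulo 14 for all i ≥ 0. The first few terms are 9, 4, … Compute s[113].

4

We have s[0] = 9,  s[1] = 4,  s[2] = 6,  s[3] = 8,  s[4] = 10,  s[5] = 12,  s[6] = 0,  s[7] = 2,  s[8] = 4.
Since s[8] = s[1] = 4, the sequence is eventually periodic: after a pre-period of length 1 it cycles with period 7.
For i ≥ 1, s[i] depends only on (i - 1) mod 7. (113 - 1) mod 7 = 0, so s[113] = s[1] = 4.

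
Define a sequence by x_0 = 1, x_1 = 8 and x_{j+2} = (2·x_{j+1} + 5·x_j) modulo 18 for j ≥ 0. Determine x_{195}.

10

Listing terms: x_0 = 1,  x_1 = 8,  x_2 = 3,  x_3 = 10,  x_4 = 17,  x_5 = 12,  x_6 = 1,  x_7 = 8.
Since (x_6, x_7) = (x_0, x_1) = (1, 8) (two consecutive terms determine the rest), the sequence is periodic with period 6.
(195 - 0) mod 6 = 3, so x_{195} = x_3 = 10.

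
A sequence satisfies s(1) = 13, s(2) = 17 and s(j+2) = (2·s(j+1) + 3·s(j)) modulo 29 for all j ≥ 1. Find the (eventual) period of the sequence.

Listing terms: s(1) = 13, s(2) = 17, s(3) = 15, s(4) = 23, s(5) = 4, s(6) = 19, s(7) = 21, s(8) = 12, s(9) = 0, s(10) = 7, s(11) = 14, s(12) = 20, s(13) = 24, s(14) = 21, s(15) = 27, s(16) = 1, s(17) = 25, s(18) = 24, s(19) = 7, s(20) = 28, s(21) = 19, s(22) = 6, s(23) = 11, s(24) = 11, s(25) = 26, s(26) = 27, s(27) = 16, s(28) = 26, s(29) = 13, s(30) = 17.
The sequence repeats with period 28.

28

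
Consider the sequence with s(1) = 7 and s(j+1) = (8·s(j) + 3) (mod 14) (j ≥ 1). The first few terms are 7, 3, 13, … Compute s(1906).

Listing terms: s(1) = 7, s(2) = 3, s(3) = 13, s(4) = 9, s(5) = 5, s(6) = 1, s(7) = 11, s(8) = 7.
The sequence repeats with period 7.
(1906 - 1) mod 7 = 1, so s(1906) = s(2) = 3.

3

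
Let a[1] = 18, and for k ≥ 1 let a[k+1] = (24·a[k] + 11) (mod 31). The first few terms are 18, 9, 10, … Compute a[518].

28

a[1] = 18,  a[2] = 9,  a[3] = 10,  a[4] = 3,  a[5] = 21,  a[6] = 19,  a[7] = 2,  a[8] = 28,  a[9] = 1,  a[10] = 4,  a[11] = 14,  a[12] = 6,  a[13] = 0,  a[14] = 11,  a[15] = 27,  a[16] = 8,  a[17] = 17,  a[18] = 16,  a[19] = 23,  a[20] = 5,  a[21] = 7,  a[22] = 24,  a[23] = 29,  a[24] = 25,  a[25] = 22,  a[26] = 12,  a[27] = 20,  a[28] = 26,  a[29] = 15,  a[30] = 30,  a[31] = 18.
Since a[31] = a[1] = 18, the sequence is periodic with period 30.
So a[518] = a[1 + ((518-1) mod 30)] = a[8] = 28.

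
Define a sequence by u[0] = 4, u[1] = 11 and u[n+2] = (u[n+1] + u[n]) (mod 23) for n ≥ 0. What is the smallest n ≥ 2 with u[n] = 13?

18

Listing terms: u[0] = 4; u[1] = 11; u[2] = 15; u[3] = 3; u[4] = 18; u[5] = 21; u[6] = 16; u[7] = 14; u[8] = 7; u[9] = 21; u[10] = 5; u[11] = 3; u[12] = 8; u[13] = 11; u[14] = 19; u[15] = 7; u[16] = 3; u[17] = 10; u[18] = 13; u[19] = 0; u[20] = 13; u[21] = 13; u[22] = 3; u[23] = 16; u[24] = 19; u[25] = 12; u[26] = 8; u[27] = 20; u[28] = 5; u[29] = 2; u[30] = 7; u[31] = 9; u[32] = 16; u[33] = 2; u[34] = 18; u[35] = 20; u[36] = 15; u[37] = 12; u[38] = 4; u[39] = 16; u[40] = 20; u[41] = 13; u[42] = 10; u[43] = 0; u[44] = 10; u[45] = 10; u[46] = 20; u[47] = 7; u[48] = 4; u[49] = 11.
The sequence repeats with period 48.
The value 13 first appears (with n ≥ 2) at u[18].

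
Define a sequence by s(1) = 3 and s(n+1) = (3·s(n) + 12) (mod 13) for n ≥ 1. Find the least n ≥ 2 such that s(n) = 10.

3

We have s(1) = 3,  s(2) = 8,  s(3) = 10,  s(4) = 3.
The sequence repeats with period 3.
The value 10 first appears (with n ≥ 2) at s(3).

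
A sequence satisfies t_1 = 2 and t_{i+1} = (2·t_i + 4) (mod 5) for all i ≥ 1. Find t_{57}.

t_1 = 2, t_2 = 3, t_3 = 0, t_4 = 4, t_5 = 2.
Since t_5 = t_1 = 2, the sequence is periodic with period 4.
So t_{57} = t_{1 + ((57-1) mod 4)} = t_1 = 2.

2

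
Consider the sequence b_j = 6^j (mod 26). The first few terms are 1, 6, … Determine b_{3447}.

Computing terms: b_0 = 1; b_1 = 6; b_2 = 10; b_3 = 8; b_4 = 22; b_5 = 2; b_6 = 12; b_7 = 20; b_8 = 16; b_9 = 18; b_{10} = 4; b_{11} = 24; b_{12} = 14; b_{13} = 6.
Since b_{13} = b_1 = 6, the sequence is eventually periodic: after a pre-period of length 1 it cycles with period 12.
For j ≥ 1, b_j depends only on (j - 1) mod 12. (3447 - 1) mod 12 = 2, so b_{3447} = b_3 = 8.

8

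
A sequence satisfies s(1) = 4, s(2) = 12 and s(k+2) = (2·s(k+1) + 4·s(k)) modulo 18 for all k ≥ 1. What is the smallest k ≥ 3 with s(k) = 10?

9

Computing terms: s(1) = 4; s(2) = 12; s(3) = 4; s(4) = 2; s(5) = 2; s(6) = 12; s(7) = 14; s(8) = 4; s(9) = 10; s(10) = 0; s(11) = 4; s(12) = 8; s(13) = 14; s(14) = 6; s(15) = 14; s(16) = 16; s(17) = 16; s(18) = 6; s(19) = 4; s(20) = 14; s(21) = 8; s(22) = 0; s(23) = 14; s(24) = 10; s(25) = 4; s(26) = 12.
The sequence repeats with period 24.
The value 10 first appears (with k ≥ 3) at s(9).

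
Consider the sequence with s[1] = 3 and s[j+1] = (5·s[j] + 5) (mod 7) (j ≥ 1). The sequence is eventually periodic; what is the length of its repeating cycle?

We have s[1] = 3; s[2] = 6; s[3] = 0; s[4] = 5; s[5] = 2; s[6] = 1; s[7] = 3.
The sequence repeats with period 6.

6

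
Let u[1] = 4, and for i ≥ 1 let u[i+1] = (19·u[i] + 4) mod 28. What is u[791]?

Computing terms: u[1] = 4; u[2] = 24; u[3] = 12; u[4] = 8; u[5] = 16; u[6] = 0; u[7] = 4.
Since u[7] = u[1] = 4, the sequence is periodic with period 6.
So u[791] = u[1 + ((791-1) mod 6)] = u[5] = 16.

16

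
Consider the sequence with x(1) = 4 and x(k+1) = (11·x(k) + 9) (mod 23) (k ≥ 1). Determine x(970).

7

x(1) = 4,  x(2) = 7,  x(3) = 17,  x(4) = 12,  x(5) = 3,  x(6) = 19,  x(7) = 11,  x(8) = 15,  x(9) = 13,  x(10) = 14,  x(11) = 2,  x(12) = 8,  x(13) = 5,  x(14) = 18,  x(15) = 0,  x(16) = 9,  x(17) = 16,  x(18) = 1,  x(19) = 20,  x(20) = 22,  x(21) = 21,  x(22) = 10,  x(23) = 4.
Since x(23) = x(1) = 4, the sequence is periodic with period 22.
(970 - 1) mod 22 = 1, so x(970) = x(2) = 7.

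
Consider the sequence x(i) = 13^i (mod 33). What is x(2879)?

We have x(1) = 13,  x(2) = 4,  x(3) = 19,  x(4) = 16,  x(5) = 10,  x(6) = 31,  x(7) = 7,  x(8) = 25,  x(9) = 28,  x(10) = 1,  x(11) = 13.
The sequence repeats with period 10.
(2879 - 1) mod 10 = 8, so x(2879) = x(9) = 28.

28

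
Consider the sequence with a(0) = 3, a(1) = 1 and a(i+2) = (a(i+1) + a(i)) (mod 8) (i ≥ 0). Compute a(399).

5

a(0) = 3,  a(1) = 1,  a(2) = 4,  a(3) = 5,  a(4) = 1,  a(5) = 6,  a(6) = 7,  a(7) = 5,  a(8) = 4,  a(9) = 1,  a(10) = 5,  a(11) = 6,  a(12) = 3,  a(13) = 1.
Since (a(12), a(13)) = (a(0), a(1)) = (3, 1) (two consecutive terms determine the rest), the sequence is periodic with period 12.
(399 - 0) mod 12 = 3, so a(399) = a(3) = 5.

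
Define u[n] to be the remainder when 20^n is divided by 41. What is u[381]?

Listing terms: u[0] = 1; u[1] = 20; u[2] = 31; u[3] = 5; u[4] = 18; u[5] = 32; u[6] = 25; u[7] = 8; u[8] = 37; u[9] = 2; u[10] = 40; u[11] = 21; u[12] = 10; u[13] = 36; u[14] = 23; u[15] = 9; u[16] = 16; u[17] = 33; u[18] = 4; u[19] = 39; u[20] = 1.
The sequence repeats with period 20.
So u[381] = u[0 + ((381-0) mod 20)] = u[1] = 20.

20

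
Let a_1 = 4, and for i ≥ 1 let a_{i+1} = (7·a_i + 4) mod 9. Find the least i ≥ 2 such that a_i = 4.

10

Computing terms: a_1 = 4,  a_2 = 5,  a_3 = 3,  a_4 = 7,  a_5 = 8,  a_6 = 6,  a_7 = 1,  a_8 = 2,  a_9 = 0,  a_{10} = 4.
Since a_{10} = a_1 = 4, the sequence is periodic with period 9.
The value 4 next appears (with i ≥ 2) at a_{10}.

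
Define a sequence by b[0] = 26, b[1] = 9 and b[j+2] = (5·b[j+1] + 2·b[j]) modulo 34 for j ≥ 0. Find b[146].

We have b[0] = 26, b[1] = 9, b[2] = 29, b[3] = 27, b[4] = 23, b[5] = 33, b[6] = 7, b[7] = 33, b[8] = 9, b[9] = 9, b[10] = 29.
Since (b[9], b[10]) = (b[1], b[2]) = (9, 29) (two consecutive terms determine the rest), the sequence is eventually periodic: after a pre-period of length 1 it cycles with period 8.
For j ≥ 1, b[j] depends only on (j - 1) mod 8. (146 - 1) mod 8 = 1, so b[146] = b[2] = 29.

29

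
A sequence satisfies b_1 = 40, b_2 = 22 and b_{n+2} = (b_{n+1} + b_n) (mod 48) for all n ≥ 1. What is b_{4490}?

We have b_1 = 40,  b_2 = 22,  b_3 = 14,  b_4 = 36,  b_5 = 2,  b_6 = 38,  b_7 = 40,  b_8 = 30,  b_9 = 22,  b_{10} = 4,  b_{11} = 26,  b_{12} = 30,  b_{13} = 8,  b_{14} = 38,  b_{15} = 46,  b_{16} = 36,  b_{17} = 34,  b_{18} = 22,  b_{19} = 8,  b_{20} = 30,  b_{21} = 38,  b_{22} = 20,  b_{23} = 10,  b_{24} = 30,  b_{25} = 40,  b_{26} = 22.
Since (b_{25}, b_{26}) = (b_1, b_2) = (40, 22) (two consecutive terms determine the rest), the sequence is periodic with period 24.
(4490 - 1) mod 24 = 1, so b_{4490} = b_2 = 22.

22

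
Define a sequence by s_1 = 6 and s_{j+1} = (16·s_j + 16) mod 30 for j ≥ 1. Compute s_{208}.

Computing terms: s_1 = 6,  s_2 = 22,  s_3 = 8,  s_4 = 24,  s_5 = 10,  s_6 = 26,  s_7 = 12,  s_8 = 28,  s_9 = 14,  s_{10} = 0,  s_{11} = 16,  s_{12} = 2,  s_{13} = 18,  s_{14} = 4,  s_{15} = 20,  s_{16} = 6.
The sequence repeats with period 15.
So s_{208} = s_{1 + ((208-1) mod 15)} = s_{13} = 18.

18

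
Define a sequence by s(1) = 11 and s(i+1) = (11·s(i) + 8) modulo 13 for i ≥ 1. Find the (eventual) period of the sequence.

12

We have s(1) = 11, s(2) = 12, s(3) = 10, s(4) = 1, s(5) = 6, s(6) = 9, s(7) = 3, s(8) = 2, s(9) = 4, s(10) = 0, s(11) = 8, s(12) = 5, s(13) = 11.
The sequence repeats with period 12.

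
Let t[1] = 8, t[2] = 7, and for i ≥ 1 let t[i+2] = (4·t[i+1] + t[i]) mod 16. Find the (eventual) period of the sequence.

8

We have t[1] = 8,  t[2] = 7,  t[3] = 4,  t[4] = 7,  t[5] = 0,  t[6] = 7,  t[7] = 12,  t[8] = 7,  t[9] = 8,  t[10] = 7.
Since (t[9], t[10]) = (t[1], t[2]) = (8, 7) (two consecutive terms determine the rest), the sequence is periodic with period 8.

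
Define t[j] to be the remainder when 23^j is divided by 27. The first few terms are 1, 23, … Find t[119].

t[0] = 1,  t[1] = 23,  t[2] = 16,  t[3] = 17,  t[4] = 13,  t[5] = 2,  t[6] = 19,  t[7] = 5,  t[8] = 7,  t[9] = 26,  t[10] = 4,  t[11] = 11,  t[12] = 10,  t[13] = 14,  t[14] = 25,  t[15] = 8,  t[16] = 22,  t[17] = 20,  t[18] = 1.
The sequence repeats with period 18.
So t[119] = t[0 + ((119-0) mod 18)] = t[11] = 11.

11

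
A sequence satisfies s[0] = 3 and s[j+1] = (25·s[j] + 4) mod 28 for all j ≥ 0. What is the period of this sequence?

Computing terms: s[0] = 3,  s[1] = 23,  s[2] = 19,  s[3] = 3.
Since s[3] = s[0] = 3, the sequence is periodic with period 3.

3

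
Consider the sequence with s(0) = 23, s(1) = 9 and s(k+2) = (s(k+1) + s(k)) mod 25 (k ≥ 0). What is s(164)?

Listing terms: s(0) = 23, s(1) = 9, s(2) = 7, s(3) = 16, s(4) = 23, s(5) = 14, s(6) = 12, s(7) = 1, s(8) = 13, s(9) = 14, s(10) = 2, s(11) = 16, s(12) = 18, s(13) = 9, s(14) = 2, s(15) = 11, s(16) = 13, s(17) = 24, s(18) = 12, s(19) = 11, s(20) = 23, s(21) = 9.
The sequence repeats with period 20.
So s(164) = s(0 + ((164-0) mod 20)) = s(4) = 23.

23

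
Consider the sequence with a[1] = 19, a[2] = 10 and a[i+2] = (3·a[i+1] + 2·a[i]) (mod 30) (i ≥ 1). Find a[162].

28

Listing terms: a[1] = 19; a[2] = 10; a[3] = 8; a[4] = 14; a[5] = 28; a[6] = 22; a[7] = 2; a[8] = 20; a[9] = 4; a[10] = 22; a[11] = 14; a[12] = 26; a[13] = 16; a[14] = 10; a[15] = 2; a[16] = 26; a[17] = 22; a[18] = 28; a[19] = 8; a[20] = 20; a[21] = 16; a[22] = 28; a[23] = 26; a[24] = 14; a[25] = 4; a[26] = 10; a[27] = 8.
Since (a[26], a[27]) = (a[2], a[3]) = (10, 8) (two consecutive terms determine the rest), the sequence is eventually periodic: after a pre-period of length 1 it cycles with period 24.
For i ≥ 2, a[i] depends only on (i - 2) mod 24. (162 - 2) mod 24 = 16, so a[162] = a[18] = 28.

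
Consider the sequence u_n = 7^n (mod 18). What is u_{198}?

1

We have u_1 = 7,  u_2 = 13,  u_3 = 1,  u_4 = 7.
Since u_4 = u_1 = 7, the sequence is periodic with period 3.
(198 - 1) mod 3 = 2, so u_{198} = u_3 = 1.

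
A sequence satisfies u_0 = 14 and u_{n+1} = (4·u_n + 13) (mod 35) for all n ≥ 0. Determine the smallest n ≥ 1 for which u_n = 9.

2

Computing terms: u_0 = 14; u_1 = 34; u_2 = 9; u_3 = 14.
Since u_3 = u_0 = 14, the sequence is periodic with period 3.
The value 9 first appears (with n ≥ 1) at u_2.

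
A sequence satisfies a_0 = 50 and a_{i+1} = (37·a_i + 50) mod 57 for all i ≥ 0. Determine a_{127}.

19

Computing terms: a_0 = 50,  a_1 = 19,  a_2 = 12,  a_3 = 38,  a_4 = 31,  a_5 = 0,  a_6 = 50.
Since a_6 = a_0 = 50, the sequence is periodic with period 6.
(127 - 0) mod 6 = 1, so a_{127} = a_1 = 19.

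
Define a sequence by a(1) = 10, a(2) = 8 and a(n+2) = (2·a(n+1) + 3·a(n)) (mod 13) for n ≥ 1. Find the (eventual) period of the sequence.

Listing terms: a(1) = 10,  a(2) = 8,  a(3) = 7,  a(4) = 12,  a(5) = 6,  a(6) = 9,  a(7) = 10,  a(8) = 8.
Since (a(7), a(8)) = (a(1), a(2)) = (10, 8) (two consecutive terms determine the rest), the sequence is periodic with period 6.

6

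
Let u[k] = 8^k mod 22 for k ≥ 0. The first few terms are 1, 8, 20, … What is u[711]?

We have u[0] = 1; u[1] = 8; u[2] = 20; u[3] = 6; u[4] = 4; u[5] = 10; u[6] = 14; u[7] = 2; u[8] = 16; u[9] = 18; u[10] = 12; u[11] = 8.
Since u[11] = u[1] = 8, the sequence is eventually periodic: after a pre-period of length 1 it cycles with period 10.
For k ≥ 1, u[k] depends only on (k - 1) mod 10. (711 - 1) mod 10 = 0, so u[711] = u[1] = 8.

8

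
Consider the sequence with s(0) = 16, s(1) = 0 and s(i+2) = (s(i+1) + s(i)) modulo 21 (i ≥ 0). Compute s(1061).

Computing terms: s(0) = 16; s(1) = 0; s(2) = 16; s(3) = 16; s(4) = 11; s(5) = 6; s(6) = 17; s(7) = 2; s(8) = 19; s(9) = 0; s(10) = 19; s(11) = 19; s(12) = 17; s(13) = 15; s(14) = 11; s(15) = 5; s(16) = 16; s(17) = 0.
Since (s(16), s(17)) = (s(0), s(1)) = (16, 0) (two consecutive terms determine the rest), the sequence is periodic with period 16.
(1061 - 0) mod 16 = 5, so s(1061) = s(5) = 6.

6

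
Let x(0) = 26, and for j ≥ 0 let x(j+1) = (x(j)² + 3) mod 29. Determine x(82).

27

Listing terms: x(0) = 26; x(1) = 12; x(2) = 2; x(3) = 7; x(4) = 23; x(5) = 10; x(6) = 16; x(7) = 27; x(8) = 7.
Since x(8) = x(3) = 7, the sequence is eventually periodic: after a pre-period of length 3 it cycles with period 5.
For j ≥ 3, x(j) depends only on (j - 3) mod 5. (82 - 3) mod 5 = 4, so x(82) = x(7) = 27.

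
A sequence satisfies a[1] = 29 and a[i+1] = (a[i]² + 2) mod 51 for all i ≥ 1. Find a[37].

We have a[1] = 29,  a[2] = 27,  a[3] = 17,  a[4] = 36,  a[5] = 23,  a[6] = 21,  a[7] = 35,  a[8] = 3,  a[9] = 11,  a[10] = 21.
Since a[10] = a[6] = 21, the sequence is eventually periodic: after a pre-period of length 5 it cycles with period 4.
For i ≥ 6, a[i] depends only on (i - 6) mod 4. (37 - 6) mod 4 = 3, so a[37] = a[9] = 11.

11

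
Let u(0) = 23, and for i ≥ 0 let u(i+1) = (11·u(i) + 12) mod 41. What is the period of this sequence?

Listing terms: u(0) = 23,  u(1) = 19,  u(2) = 16,  u(3) = 24,  u(4) = 30,  u(5) = 14,  u(6) = 2,  u(7) = 34,  u(8) = 17,  u(9) = 35,  u(10) = 28,  u(11) = 33,  u(12) = 6,  u(13) = 37,  u(14) = 9,  u(15) = 29,  u(16) = 3,  u(17) = 4,  u(18) = 15,  u(19) = 13,  u(20) = 32,  u(21) = 36,  u(22) = 39,  u(23) = 31,  u(24) = 25,  u(25) = 0,  u(26) = 12,  u(27) = 21,  u(28) = 38,  u(29) = 20,  u(30) = 27,  u(31) = 22,  u(32) = 8,  u(33) = 18,  u(34) = 5,  u(35) = 26,  u(36) = 11,  u(37) = 10,  u(38) = 40,  u(39) = 1,  u(40) = 23.
Since u(40) = u(0) = 23, the sequence is periodic with period 40.

40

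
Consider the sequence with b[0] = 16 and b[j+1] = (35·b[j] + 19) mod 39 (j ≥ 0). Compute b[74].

Computing terms: b[0] = 16; b[1] = 33; b[2] = 4; b[3] = 3; b[4] = 7; b[5] = 30; b[6] = 16.
The sequence repeats with period 6.
So b[74] = b[0 + ((74-0) mod 6)] = b[2] = 4.

4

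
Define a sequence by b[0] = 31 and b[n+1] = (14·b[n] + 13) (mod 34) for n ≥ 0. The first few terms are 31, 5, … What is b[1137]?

Listing terms: b[0] = 31, b[1] = 5, b[2] = 15, b[3] = 19, b[4] = 7, b[5] = 9, b[6] = 3, b[7] = 21, b[8] = 1, b[9] = 27, b[10] = 17, b[11] = 13, b[12] = 25, b[13] = 23, b[14] = 29, b[15] = 11, b[16] = 31.
Since b[16] = b[0] = 31, the sequence is periodic with period 16.
(1137 - 0) mod 16 = 1, so b[1137] = b[1] = 5.

5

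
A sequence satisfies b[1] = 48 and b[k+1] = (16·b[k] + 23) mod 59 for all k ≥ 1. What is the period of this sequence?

Computing terms: b[1] = 48, b[2] = 24, b[3] = 53, b[4] = 45, b[5] = 35, b[6] = 52, b[7] = 29, b[8] = 15, b[9] = 27, b[10] = 42, b[11] = 46, b[12] = 51, b[13] = 13, b[14] = 54, b[15] = 2, b[16] = 55, b[17] = 18, b[18] = 16, b[19] = 43, b[20] = 3, b[21] = 12, b[22] = 38, b[23] = 41, b[24] = 30, b[25] = 31, b[26] = 47, b[27] = 8, b[28] = 33, b[29] = 20, b[30] = 48.
Since b[30] = b[1] = 48, the sequence is periodic with period 29.

29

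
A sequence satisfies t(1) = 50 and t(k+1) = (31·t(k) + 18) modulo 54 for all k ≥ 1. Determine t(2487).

26

Listing terms: t(1) = 50, t(2) = 2, t(3) = 26, t(4) = 14, t(5) = 20, t(6) = 44, t(7) = 32, t(8) = 38, t(9) = 8, t(10) = 50.
The sequence repeats with period 9.
So t(2487) = t(1 + ((2487-1) mod 9)) = t(3) = 26.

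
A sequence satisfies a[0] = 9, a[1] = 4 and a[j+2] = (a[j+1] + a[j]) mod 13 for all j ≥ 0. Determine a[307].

Listing terms: a[0] = 9; a[1] = 4; a[2] = 0; a[3] = 4; a[4] = 4; a[5] = 8; a[6] = 12; a[7] = 7; a[8] = 6; a[9] = 0; a[10] = 6; a[11] = 6; a[12] = 12; a[13] = 5; a[14] = 4; a[15] = 9; a[16] = 0; a[17] = 9; a[18] = 9; a[19] = 5; a[20] = 1; a[21] = 6; a[22] = 7; a[23] = 0; a[24] = 7; a[25] = 7; a[26] = 1; a[27] = 8; a[28] = 9; a[29] = 4.
Since (a[28], a[29]) = (a[0], a[1]) = (9, 4) (two consecutive terms determine the rest), the sequence is periodic with period 28.
So a[307] = a[0 + ((307-0) mod 28)] = a[27] = 8.

8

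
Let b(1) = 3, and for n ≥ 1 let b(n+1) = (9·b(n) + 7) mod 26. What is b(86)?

Computing terms: b(1) = 3,  b(2) = 8,  b(3) = 1,  b(4) = 16,  b(5) = 21,  b(6) = 14,  b(7) = 3.
Since b(7) = b(1) = 3, the sequence is periodic with period 6.
(86 - 1) mod 6 = 1, so b(86) = b(2) = 8.

8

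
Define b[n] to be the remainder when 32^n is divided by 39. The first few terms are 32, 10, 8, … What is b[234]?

Computing terms: b[1] = 32, b[2] = 10, b[3] = 8, b[4] = 22, b[5] = 2, b[6] = 25, b[7] = 20, b[8] = 16, b[9] = 5, b[10] = 4, b[11] = 11, b[12] = 1, b[13] = 32.
The sequence repeats with period 12.
So b[234] = b[1 + ((234-1) mod 12)] = b[6] = 25.

25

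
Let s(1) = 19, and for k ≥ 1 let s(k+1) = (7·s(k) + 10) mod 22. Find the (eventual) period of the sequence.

10

We have s(1) = 19,  s(2) = 11,  s(3) = 21,  s(4) = 3,  s(5) = 9,  s(6) = 7,  s(7) = 15,  s(8) = 5,  s(9) = 1,  s(10) = 17,  s(11) = 19.
The sequence repeats with period 10.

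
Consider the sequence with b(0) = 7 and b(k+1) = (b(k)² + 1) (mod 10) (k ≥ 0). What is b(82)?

b(0) = 7,  b(1) = 0,  b(2) = 1,  b(3) = 2,  b(4) = 5,  b(5) = 6,  b(6) = 7.
The sequence repeats with period 6.
(82 - 0) mod 6 = 4, so b(82) = b(4) = 5.

5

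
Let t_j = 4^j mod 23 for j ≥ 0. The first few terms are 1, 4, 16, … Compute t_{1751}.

We have t_0 = 1,  t_1 = 4,  t_2 = 16,  t_3 = 18,  t_4 = 3,  t_5 = 12,  t_6 = 2,  t_7 = 8,  t_8 = 9,  t_9 = 13,  t_{10} = 6,  t_{11} = 1.
The sequence repeats with period 11.
So t_{1751} = t_{0 + ((1751-0) mod 11)} = t_2 = 16.

16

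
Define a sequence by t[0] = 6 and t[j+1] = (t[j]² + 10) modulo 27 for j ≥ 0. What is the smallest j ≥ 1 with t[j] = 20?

2

t[0] = 6, t[1] = 19, t[2] = 20, t[3] = 5, t[4] = 8, t[5] = 20.
Since t[5] = t[2] = 20, the sequence is eventually periodic: after a pre-period of length 2 it cycles with period 3.
The value 20 first appears (with j ≥ 1) at t[2].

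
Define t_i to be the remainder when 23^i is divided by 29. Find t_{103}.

25

We have t_1 = 23; t_2 = 7; t_3 = 16; t_4 = 20; t_5 = 25; t_6 = 24; t_7 = 1; t_8 = 23.
The sequence repeats with period 7.
(103 - 1) mod 7 = 4, so t_{103} = t_5 = 25.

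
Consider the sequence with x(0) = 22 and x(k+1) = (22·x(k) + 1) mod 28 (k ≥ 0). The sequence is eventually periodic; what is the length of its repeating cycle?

7

Computing terms: x(0) = 22, x(1) = 9, x(2) = 3, x(3) = 11, x(4) = 19, x(5) = 27, x(6) = 7, x(7) = 15, x(8) = 23, x(9) = 3.
Since x(9) = x(2) = 3, the sequence is eventually periodic: after a pre-period of length 2 it cycles with period 7.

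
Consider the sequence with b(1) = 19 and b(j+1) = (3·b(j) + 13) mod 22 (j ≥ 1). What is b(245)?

Listing terms: b(1) = 19,  b(2) = 4,  b(3) = 3,  b(4) = 0,  b(5) = 13,  b(6) = 8,  b(7) = 15,  b(8) = 14,  b(9) = 11,  b(10) = 2,  b(11) = 19.
The sequence repeats with period 10.
So b(245) = b(1 + ((245-1) mod 10)) = b(5) = 13.

13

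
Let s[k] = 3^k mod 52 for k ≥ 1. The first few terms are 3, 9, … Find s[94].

We have s[1] = 3,  s[2] = 9,  s[3] = 27,  s[4] = 29,  s[5] = 35,  s[6] = 1,  s[7] = 3.
Since s[7] = s[1] = 3, the sequence is periodic with period 6.
So s[94] = s[1 + ((94-1) mod 6)] = s[4] = 29.

29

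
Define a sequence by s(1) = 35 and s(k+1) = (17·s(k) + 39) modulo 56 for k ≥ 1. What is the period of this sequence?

24

Computing terms: s(1) = 35; s(2) = 18; s(3) = 9; s(4) = 24; s(5) = 55; s(6) = 22; s(7) = 21; s(8) = 4; s(9) = 51; s(10) = 10; s(11) = 41; s(12) = 8; s(13) = 7; s(14) = 46; s(15) = 37; s(16) = 52; s(17) = 27; s(18) = 50; s(19) = 49; s(20) = 32; s(21) = 23; s(22) = 38; s(23) = 13; s(24) = 36; s(25) = 35.
Since s(25) = s(1) = 35, the sequence is periodic with period 24.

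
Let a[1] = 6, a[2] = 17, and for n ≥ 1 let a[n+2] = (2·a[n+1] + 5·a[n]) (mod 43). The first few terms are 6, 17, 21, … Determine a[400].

a[1] = 6; a[2] = 17; a[3] = 21; a[4] = 41; a[5] = 15; a[6] = 20; a[7] = 29; a[8] = 29; a[9] = 31; a[10] = 35; a[11] = 10; a[12] = 23; a[13] = 10; a[14] = 6; a[15] = 19; a[16] = 25; a[17] = 16; a[18] = 28; a[19] = 7; a[20] = 25; a[21] = 42; a[22] = 37; a[23] = 26; a[24] = 22; a[25] = 2; a[26] = 28; a[27] = 23; a[28] = 14; a[29] = 14; a[30] = 12; a[31] = 8; a[32] = 33; a[33] = 20; a[34] = 33; a[35] = 37; a[36] = 24; a[37] = 18; a[38] = 27; a[39] = 15; a[40] = 36; a[41] = 18; a[42] = 1; a[43] = 6; a[44] = 17.
The sequence repeats with period 42.
(400 - 1) mod 42 = 21, so a[400] = a[22] = 37.

37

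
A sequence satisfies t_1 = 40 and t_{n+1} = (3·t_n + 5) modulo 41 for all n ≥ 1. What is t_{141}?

37

We have t_1 = 40,  t_2 = 2,  t_3 = 11,  t_4 = 38,  t_5 = 37,  t_6 = 34,  t_7 = 25,  t_8 = 39,  t_9 = 40.
The sequence repeats with period 8.
So t_{141} = t_{1 + ((141-1) mod 8)} = t_5 = 37.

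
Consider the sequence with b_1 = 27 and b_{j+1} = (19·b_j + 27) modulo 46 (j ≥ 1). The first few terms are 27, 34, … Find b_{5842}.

16

We have b_1 = 27; b_2 = 34; b_3 = 29; b_4 = 26; b_5 = 15; b_6 = 36; b_7 = 21; b_8 = 12; b_9 = 25; b_{10} = 42; b_{11} = 43; b_{12} = 16; b_{13} = 9; b_{14} = 14; b_{15} = 17; b_{16} = 28; b_{17} = 7; b_{18} = 22; b_{19} = 31; b_{20} = 18; b_{21} = 1; b_{22} = 0; b_{23} = 27.
Since b_{23} = b_1 = 27, the sequence is periodic with period 22.
So b_{5842} = b_{1 + ((5842-1) mod 22)} = b_{12} = 16.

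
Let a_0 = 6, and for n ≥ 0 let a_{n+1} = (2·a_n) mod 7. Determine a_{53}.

3

We have a_0 = 6, a_1 = 5, a_2 = 3, a_3 = 6.
The sequence repeats with period 3.
So a_{53} = a_{0 + ((53-0) mod 3)} = a_2 = 3.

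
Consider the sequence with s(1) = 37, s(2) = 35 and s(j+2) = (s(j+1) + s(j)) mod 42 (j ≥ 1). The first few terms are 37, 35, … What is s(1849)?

19

s(1) = 37; s(2) = 35; s(3) = 30; s(4) = 23; s(5) = 11; s(6) = 34; s(7) = 3; s(8) = 37; s(9) = 40; s(10) = 35; s(11) = 33; s(12) = 26; s(13) = 17; s(14) = 1; s(15) = 18; s(16) = 19; s(17) = 37; s(18) = 14; s(19) = 9; s(20) = 23; s(21) = 32; s(22) = 13; s(23) = 3; s(24) = 16; s(25) = 19; s(26) = 35; s(27) = 12; s(28) = 5; s(29) = 17; s(30) = 22; s(31) = 39; s(32) = 19; s(33) = 16; s(34) = 35; s(35) = 9; s(36) = 2; s(37) = 11; s(38) = 13; s(39) = 24; s(40) = 37; s(41) = 19; s(42) = 14; s(43) = 33; s(44) = 5; s(45) = 38; s(46) = 1; s(47) = 39; s(48) = 40; s(49) = 37; s(50) = 35.
The sequence repeats with period 48.
(1849 - 1) mod 48 = 24, so s(1849) = s(25) = 19.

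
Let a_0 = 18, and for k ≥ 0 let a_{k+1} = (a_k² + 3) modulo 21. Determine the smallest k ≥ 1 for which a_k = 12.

1

a_0 = 18, a_1 = 12, a_2 = 0, a_3 = 3, a_4 = 12.
Since a_4 = a_1 = 12, the sequence is eventually periodic: after a pre-period of length 1 it cycles with period 3.
The value 12 first appears (with k ≥ 1) at a_1.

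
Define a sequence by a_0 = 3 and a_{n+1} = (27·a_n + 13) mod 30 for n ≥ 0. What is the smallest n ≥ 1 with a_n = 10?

Listing terms: a_0 = 3, a_1 = 4, a_2 = 1, a_3 = 10, a_4 = 13, a_5 = 4.
Since a_5 = a_1 = 4, the sequence is eventually periodic: after a pre-period of length 1 it cycles with period 4.
The value 10 first appears (with n ≥ 1) at a_3.

3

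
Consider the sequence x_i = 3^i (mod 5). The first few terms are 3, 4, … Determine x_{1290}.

4

We have x_1 = 3, x_2 = 4, x_3 = 2, x_4 = 1, x_5 = 3.
The sequence repeats with period 4.
So x_{1290} = x_{1 + ((1290-1) mod 4)} = x_2 = 4.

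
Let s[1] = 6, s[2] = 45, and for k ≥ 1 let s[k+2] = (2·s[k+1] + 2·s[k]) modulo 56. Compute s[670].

48

Computing terms: s[1] = 6; s[2] = 45; s[3] = 46; s[4] = 14; s[5] = 8; s[6] = 44; s[7] = 48; s[8] = 16; s[9] = 16; s[10] = 8; s[11] = 48; s[12] = 0; s[13] = 40; s[14] = 24; s[15] = 16; s[16] = 24; s[17] = 24; s[18] = 40; s[19] = 16; s[20] = 0; s[21] = 32; s[22] = 8; s[23] = 24; s[24] = 8; s[25] = 8; s[26] = 32; s[27] = 24; s[28] = 0; s[29] = 48; s[30] = 40; s[31] = 8; s[32] = 40; s[33] = 40; s[34] = 48; s[35] = 8; s[36] = 0; s[37] = 16; s[38] = 32; s[39] = 40; s[40] = 32; s[41] = 32; s[42] = 16; s[43] = 40; s[44] = 0; s[45] = 24; s[46] = 48; s[47] = 32; s[48] = 48; s[49] = 48; s[50] = 24; s[51] = 32; s[52] = 0; s[53] = 8; s[54] = 16; s[55] = 48; s[56] = 16.
Since (s[55], s[56]) = (s[7], s[8]) = (48, 16) (two consecutive terms determine the rest), the sequence is eventually periodic: after a pre-period of length 6 it cycles with period 48.
For k ≥ 7, s[k] depends only on (k - 7) mod 48. (670 - 7) mod 48 = 39, so s[670] = s[46] = 48.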